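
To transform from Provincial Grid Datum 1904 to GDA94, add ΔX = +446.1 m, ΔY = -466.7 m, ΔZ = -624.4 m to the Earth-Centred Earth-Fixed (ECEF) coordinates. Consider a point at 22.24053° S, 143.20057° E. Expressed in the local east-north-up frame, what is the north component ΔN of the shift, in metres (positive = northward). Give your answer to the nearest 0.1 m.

At φ = -22.24053°, λ = 143.20057°: sin φ = -0.378496, cos φ = 0.925603, sin λ = 0.599016, cos λ = -0.800737.
ΔN = −sin φ cos λ·ΔX − sin φ sin λ·ΔY + cos φ·ΔZ = −(-0.378496)(-0.800737)(446.1) − (-0.378496)(0.599016)(-466.7) + (0.925603)(-624.4) = -818.96 m.

ΔN = -819.0 m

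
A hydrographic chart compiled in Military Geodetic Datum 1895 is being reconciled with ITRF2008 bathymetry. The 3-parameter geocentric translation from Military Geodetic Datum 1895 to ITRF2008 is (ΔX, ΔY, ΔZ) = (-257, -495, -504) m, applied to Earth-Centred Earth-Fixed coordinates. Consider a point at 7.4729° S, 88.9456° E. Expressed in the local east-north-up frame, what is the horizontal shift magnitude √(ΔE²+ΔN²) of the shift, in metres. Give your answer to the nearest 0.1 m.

At φ = -7.4729°, λ = 88.9456°: sin φ = -0.130057, cos φ = 0.991506, sin λ = 0.999831, cos λ = 0.018402.
ΔE = −sin λ·ΔX + cos λ·ΔY = −(0.999831)·(-257) + (0.018402)·(-495) = 247.85 m.
ΔN = −sin φ cos λ·ΔX − sin φ sin λ·ΔY + cos φ·ΔZ = −(-0.130057)(0.018402)(-257) − (-0.130057)(0.999831)(-495) + (0.991506)(-504) = -564.70 m.
Horizontal magnitude = √(ΔE² + ΔN²) = √(247.85² + (-564.70)²) = 616.70 m.

616.7 m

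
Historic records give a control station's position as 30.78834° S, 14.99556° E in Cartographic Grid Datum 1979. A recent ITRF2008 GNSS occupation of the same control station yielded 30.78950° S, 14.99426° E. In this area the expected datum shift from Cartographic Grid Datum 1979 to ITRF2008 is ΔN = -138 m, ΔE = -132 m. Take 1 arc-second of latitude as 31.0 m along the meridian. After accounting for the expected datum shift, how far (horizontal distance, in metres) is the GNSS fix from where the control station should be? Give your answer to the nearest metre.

11 m

Observed coordinate differences: Δφ = -0.00116°, Δλ = -0.00130°.
Converting to metres (1° lat = 111600 m, cos φ = 0.859064): observed ΔN = -129.5 m, observed ΔE = -124.6 m.
Subtracting the expected shift leaves a residual of -129.5 − (-138) = 8.5 m north and -124.6 − (-132) = 7.4 m east.
Residual distance = √(8.5² + 7.4²) = 11.3 m.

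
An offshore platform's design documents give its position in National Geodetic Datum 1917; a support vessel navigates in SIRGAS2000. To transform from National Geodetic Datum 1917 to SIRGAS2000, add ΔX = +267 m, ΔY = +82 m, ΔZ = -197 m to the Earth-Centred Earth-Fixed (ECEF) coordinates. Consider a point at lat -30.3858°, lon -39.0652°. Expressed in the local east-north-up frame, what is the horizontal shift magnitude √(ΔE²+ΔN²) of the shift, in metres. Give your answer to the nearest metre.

249 m

The local east axis at (φ, λ) is (−sin λ, cos λ, 0), so ΔE = −sin(-39.0652°)·267 + cos(-39.0652°)·82 = 231.93 m.
The local north axis is (−sin φ cos λ, −sin φ sin λ, cos φ), giving ΔN = 104.860 − 26.139 − 169.940 = -91.22 m.
Horizontal magnitude = √(ΔE² + ΔN²) = √(231.93² + (-91.22)²) = 249.23 m.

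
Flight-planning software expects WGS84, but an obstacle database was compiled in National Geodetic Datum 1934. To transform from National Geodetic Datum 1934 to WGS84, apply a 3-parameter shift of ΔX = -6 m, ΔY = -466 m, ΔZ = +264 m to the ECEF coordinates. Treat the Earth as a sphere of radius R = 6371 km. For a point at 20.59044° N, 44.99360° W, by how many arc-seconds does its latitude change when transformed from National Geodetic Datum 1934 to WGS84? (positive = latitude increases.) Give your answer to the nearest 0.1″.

sin φ = 0.351685, cos φ = 0.936118, sin λ = -0.707028, cos λ = 0.707186.
North component: ΔN = −sin φ cos λ·ΔX − sin φ sin λ·ΔY + cos φ·ΔZ = −(0.351685)(0.707186)(-6) − (0.351685)(-0.707028)(-466) + (0.936118)(264) = 132.76 m.
1° of latitude spans πR/180 = 111195 m, so Δφ = 132.76 / 111195 × 3600 = 4.298″.

Δφ = 4.3″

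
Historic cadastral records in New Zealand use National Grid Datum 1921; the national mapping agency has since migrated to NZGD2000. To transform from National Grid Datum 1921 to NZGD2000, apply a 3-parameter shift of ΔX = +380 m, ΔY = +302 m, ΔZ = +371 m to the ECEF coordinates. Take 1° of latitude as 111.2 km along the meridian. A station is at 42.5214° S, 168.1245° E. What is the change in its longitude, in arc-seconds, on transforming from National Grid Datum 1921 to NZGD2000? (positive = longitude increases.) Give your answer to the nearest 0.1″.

sin φ = -0.675866, cos φ = 0.737025, sin λ = 0.205786, cos λ = -0.978597.
East component: ΔE = −sin λ·ΔX + cos λ·ΔY = −(0.205786)(380) + (-0.978597)(302) = -373.73 m.
1° of latitude spans 111200 m; at latitude φ, 1° of longitude spans that × cos φ = 81957.2 m, so Δλ = -373.73 / 81957.2 × 3600 = -16.416″.

Δλ = -16.4″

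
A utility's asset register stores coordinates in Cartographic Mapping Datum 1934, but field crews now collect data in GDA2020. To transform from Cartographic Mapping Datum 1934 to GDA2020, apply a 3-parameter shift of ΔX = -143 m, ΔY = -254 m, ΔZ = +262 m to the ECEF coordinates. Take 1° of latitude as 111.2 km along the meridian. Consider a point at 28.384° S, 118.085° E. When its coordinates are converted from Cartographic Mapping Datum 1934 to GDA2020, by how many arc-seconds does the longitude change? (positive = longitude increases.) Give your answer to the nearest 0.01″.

Δλ = 9.04″

sin φ = -0.475379, cos φ = 0.879781, sin λ = 0.882250, cos λ = -0.470781.
East component: ΔE = −sin λ·ΔX + cos λ·ΔY = −(0.882250)(-143) + (-0.470781)(-254) = 245.74 m.
1° of latitude spans 111200 m; at latitude φ, 1° of longitude spans that × cos φ = 97831.7 m, so Δλ = 245.74 / 97831.7 × 3600 = 9.043″.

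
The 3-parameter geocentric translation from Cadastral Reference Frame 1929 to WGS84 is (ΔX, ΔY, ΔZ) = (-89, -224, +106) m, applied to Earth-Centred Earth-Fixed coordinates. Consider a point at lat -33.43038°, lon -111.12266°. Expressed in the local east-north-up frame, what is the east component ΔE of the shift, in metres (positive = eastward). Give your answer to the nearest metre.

At φ = -33.43038°, λ = -111.12266°: sin φ = -0.550923, cos φ = 0.834556, sin λ = -0.932811, cos λ = -0.360366.
ΔE = −sin λ·ΔX + cos λ·ΔY = −(-0.932811)·(-89) + (-0.360366)·(-224) = -2.30 m.

ΔE = -2 m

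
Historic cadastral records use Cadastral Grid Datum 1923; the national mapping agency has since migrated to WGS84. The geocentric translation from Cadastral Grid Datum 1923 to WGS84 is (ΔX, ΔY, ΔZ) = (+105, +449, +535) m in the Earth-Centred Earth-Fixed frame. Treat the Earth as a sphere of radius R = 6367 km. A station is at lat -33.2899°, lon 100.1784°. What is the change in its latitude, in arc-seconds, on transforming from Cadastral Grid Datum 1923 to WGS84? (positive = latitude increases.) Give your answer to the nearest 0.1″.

sin φ = -0.548875, cos φ = 0.835904, sin λ = 0.984262, cos λ = -0.176714.
North component: ΔN = −sin φ cos λ·ΔX − sin φ sin λ·ΔY + cos φ·ΔZ = −(-0.548875)(-0.176714)(105) − (-0.548875)(0.984262)(449) + (0.835904)(535) = 679.59 m.
1° of latitude spans πR/180 = 111125 m, so Δφ = 679.59 / 111125 × 3600 = 22.016″.

Δφ = 22.0″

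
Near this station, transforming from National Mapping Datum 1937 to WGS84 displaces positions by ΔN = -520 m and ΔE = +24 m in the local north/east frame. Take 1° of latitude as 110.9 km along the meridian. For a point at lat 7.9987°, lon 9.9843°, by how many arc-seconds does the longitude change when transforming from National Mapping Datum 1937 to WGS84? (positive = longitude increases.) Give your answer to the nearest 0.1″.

At latitude 7.9987°, cos φ = 0.990271.
1° of longitude at this latitude = 110.9 × cos φ = 109.82 km, so Δλ = 24.0 / 109821.1 = 0.0002185° = 0.787″.

Δλ = 0.8″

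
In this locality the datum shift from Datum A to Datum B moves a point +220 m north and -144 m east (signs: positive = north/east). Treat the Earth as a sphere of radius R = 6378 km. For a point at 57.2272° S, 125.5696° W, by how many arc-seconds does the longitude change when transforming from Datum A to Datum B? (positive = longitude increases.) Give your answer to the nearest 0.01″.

Δλ = -8.60″

At latitude -57.2272°, cos φ = 0.541309.
One radian of longitude at latitude φ spans R cos φ, so Δλ = ΔE / (R cos φ) = -144.0 / (6378000 × 0.541309) = -4.1709e-05 rad = -8.603″.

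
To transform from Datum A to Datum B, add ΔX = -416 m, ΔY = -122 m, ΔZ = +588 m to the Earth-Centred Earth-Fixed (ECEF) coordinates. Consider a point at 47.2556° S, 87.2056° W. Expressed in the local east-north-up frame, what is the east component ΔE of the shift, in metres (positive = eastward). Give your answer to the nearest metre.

At φ = -47.2556°, λ = -87.2056°: sin φ = -0.734389, cos φ = 0.678729, sin λ = -0.998811, cos λ = 0.048752.
ΔE = −sin λ·ΔX + cos λ·ΔY = −(-0.998811)·(-416) + (0.048752)·(-122) = -421.45 m.

ΔE = -421 m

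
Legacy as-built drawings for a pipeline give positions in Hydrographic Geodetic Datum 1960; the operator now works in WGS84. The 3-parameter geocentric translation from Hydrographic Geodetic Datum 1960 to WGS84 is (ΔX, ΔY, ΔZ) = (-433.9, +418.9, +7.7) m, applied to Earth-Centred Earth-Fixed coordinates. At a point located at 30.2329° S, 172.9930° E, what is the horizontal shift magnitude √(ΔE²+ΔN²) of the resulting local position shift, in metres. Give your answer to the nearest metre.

The local east axis at (φ, λ) is (−sin λ, cos λ, 0), so ΔE = −sin(172.9930°)·(-433.9) + cos(172.9930°)·418.9 = -362.84 m.
The local north axis is (−sin φ cos λ, −sin φ sin λ, cos φ), giving ΔN = 216.844 + 25.731 + 6.653 = 249.23 m.
Horizontal magnitude = √(ΔE² + ΔN²) = √((-362.84)² + 249.23²) = 440.19 m.

440 m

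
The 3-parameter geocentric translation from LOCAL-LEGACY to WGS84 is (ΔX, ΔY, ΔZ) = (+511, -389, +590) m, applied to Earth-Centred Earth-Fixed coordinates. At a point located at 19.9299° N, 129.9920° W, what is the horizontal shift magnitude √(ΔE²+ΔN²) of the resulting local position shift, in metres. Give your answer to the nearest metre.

855 m

The local east axis at (φ, λ) is (−sin λ, cos λ, 0), so ΔE = −sin(-129.9920°)·511 + cos(-129.9920°)·(-389) = 641.50 m.
The local north axis is (−sin φ cos λ, −sin φ sin λ, cos φ), giving ΔN = 111.945 − 101.588 + 554.665 = 565.02 m.
Horizontal magnitude = √(ΔE² + ΔN²) = √(641.50² + 565.02²) = 854.85 m.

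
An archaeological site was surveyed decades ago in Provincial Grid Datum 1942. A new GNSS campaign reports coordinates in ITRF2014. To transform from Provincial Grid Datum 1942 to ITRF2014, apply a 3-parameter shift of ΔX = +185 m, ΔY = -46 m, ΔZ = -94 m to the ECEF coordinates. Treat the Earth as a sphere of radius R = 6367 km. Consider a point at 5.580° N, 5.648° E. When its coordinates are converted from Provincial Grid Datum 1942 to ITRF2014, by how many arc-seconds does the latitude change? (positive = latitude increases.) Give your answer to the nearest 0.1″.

sin φ = 0.097235, cos φ = 0.995261, sin λ = 0.098417, cos λ = 0.995145.
North component: ΔN = −sin φ cos λ·ΔX − sin φ sin λ·ΔY + cos φ·ΔZ = −(0.097235)(0.995145)(185) − (0.097235)(0.098417)(-46) + (0.995261)(-94) = -111.02 m.
1° of latitude spans πR/180 = 111125 m, so Δφ = -111.02 / 111125 × 3600 = -3.596″.

Δφ = -3.6″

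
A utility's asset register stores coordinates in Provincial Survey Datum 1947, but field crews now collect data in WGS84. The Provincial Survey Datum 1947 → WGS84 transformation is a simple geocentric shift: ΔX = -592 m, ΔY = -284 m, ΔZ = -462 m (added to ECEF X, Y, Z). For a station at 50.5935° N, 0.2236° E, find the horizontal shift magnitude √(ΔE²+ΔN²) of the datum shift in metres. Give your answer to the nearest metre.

At φ = 50.5935°, λ = 0.2236°: sin φ = 0.772662, cos φ = 0.634818, sin λ = 0.003903, cos λ = 0.999992.
ΔE = −sin λ·ΔX + cos λ·ΔY = −(0.003903)·(-592) + (0.999992)·(-284) = -281.69 m.
ΔN = −sin φ cos λ·ΔX − sin φ sin λ·ΔY + cos φ·ΔZ = −(0.772662)(0.999992)(-592) − (0.772662)(0.003903)(-284) + (0.634818)(-462) = 164.98 m.
Horizontal magnitude = √(ΔE² + ΔN²) = √((-281.69)² + 164.98²) = 326.45 m.

326 m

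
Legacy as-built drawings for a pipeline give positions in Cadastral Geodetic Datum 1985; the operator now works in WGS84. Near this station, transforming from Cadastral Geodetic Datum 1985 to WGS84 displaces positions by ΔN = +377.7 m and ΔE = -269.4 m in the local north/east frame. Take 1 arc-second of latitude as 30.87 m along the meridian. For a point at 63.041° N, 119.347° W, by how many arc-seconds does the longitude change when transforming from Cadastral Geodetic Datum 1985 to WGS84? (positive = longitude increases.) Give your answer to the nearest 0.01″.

At latitude 63.041°, cos φ = 0.453353.
1″ of longitude at this latitude = 30.87 × cos φ = 13.9950 m, so Δλ = -269.4 / 13.9950 = -19.250″.

Δλ = -19.25″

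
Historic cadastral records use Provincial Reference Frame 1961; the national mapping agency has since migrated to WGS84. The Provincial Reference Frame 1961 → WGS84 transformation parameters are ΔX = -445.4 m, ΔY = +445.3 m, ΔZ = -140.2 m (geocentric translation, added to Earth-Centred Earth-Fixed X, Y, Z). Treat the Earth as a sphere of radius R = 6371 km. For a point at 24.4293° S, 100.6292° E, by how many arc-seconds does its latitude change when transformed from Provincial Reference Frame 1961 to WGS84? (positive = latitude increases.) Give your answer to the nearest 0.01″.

sin φ = -0.413570, cos φ = 0.910472, sin λ = 0.982841, cos λ = -0.184452.
North component: ΔN = −sin φ cos λ·ΔX − sin φ sin λ·ΔY + cos φ·ΔZ = −(-0.413570)(-0.184452)(-445.4) − (-0.413570)(0.982841)(445.3) + (0.910472)(-140.2) = 87.33 m.
1° of latitude spans πR/180 = 111195 m, so Δφ = 87.33 / 111195 × 3600 = 2.827″.

Δφ = 2.83″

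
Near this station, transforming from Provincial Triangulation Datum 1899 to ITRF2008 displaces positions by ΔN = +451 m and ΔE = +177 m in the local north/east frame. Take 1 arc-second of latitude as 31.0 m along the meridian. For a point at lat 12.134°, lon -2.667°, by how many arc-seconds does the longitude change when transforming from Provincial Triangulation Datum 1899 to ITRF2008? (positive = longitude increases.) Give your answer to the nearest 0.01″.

At latitude 12.134°, cos φ = 0.977659.
1″ of longitude at this latitude = 31.00 × cos φ = 30.3074 m, so Δλ = 177.0 / 30.3074 = 5.840″.

Δλ = 5.84″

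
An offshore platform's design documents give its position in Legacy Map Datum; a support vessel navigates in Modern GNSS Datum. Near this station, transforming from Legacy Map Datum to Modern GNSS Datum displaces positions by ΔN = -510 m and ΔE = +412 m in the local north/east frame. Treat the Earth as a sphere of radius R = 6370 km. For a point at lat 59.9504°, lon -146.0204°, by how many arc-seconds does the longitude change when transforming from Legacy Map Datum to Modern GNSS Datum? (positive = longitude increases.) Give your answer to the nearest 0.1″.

At latitude 59.9504°, cos φ = 0.500750.
One radian of longitude at latitude φ spans R cos φ, so Δλ = ΔE / (R cos φ) = 412.0 / (6370000 × 0.500750) = 1.2916e-04 rad = 26.642″.

Δλ = 26.6″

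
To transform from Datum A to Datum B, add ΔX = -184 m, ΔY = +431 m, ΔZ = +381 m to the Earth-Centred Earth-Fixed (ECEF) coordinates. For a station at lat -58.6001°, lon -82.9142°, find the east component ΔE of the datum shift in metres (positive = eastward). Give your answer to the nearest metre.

The local east axis at (φ, λ) is (−sin λ, cos λ, 0), so ΔE = −sin(-82.9142°)·(-184) + cos(-82.9142°)·431 = -129.43 m.

ΔE = -129 m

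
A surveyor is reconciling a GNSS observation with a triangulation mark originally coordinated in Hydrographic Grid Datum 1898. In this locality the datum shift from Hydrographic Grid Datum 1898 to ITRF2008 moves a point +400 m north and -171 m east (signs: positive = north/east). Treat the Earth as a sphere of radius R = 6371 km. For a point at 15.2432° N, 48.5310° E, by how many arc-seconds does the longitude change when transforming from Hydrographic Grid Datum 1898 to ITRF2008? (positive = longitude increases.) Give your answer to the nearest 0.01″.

At latitude 15.2432°, cos φ = 0.964819.
One radian of longitude at latitude φ spans R cos φ, so Δλ = ΔE / (R cos φ) = -171.0 / (6371000 × 0.964819) = -2.7819e-05 rad = -5.738″.

Δλ = -5.74″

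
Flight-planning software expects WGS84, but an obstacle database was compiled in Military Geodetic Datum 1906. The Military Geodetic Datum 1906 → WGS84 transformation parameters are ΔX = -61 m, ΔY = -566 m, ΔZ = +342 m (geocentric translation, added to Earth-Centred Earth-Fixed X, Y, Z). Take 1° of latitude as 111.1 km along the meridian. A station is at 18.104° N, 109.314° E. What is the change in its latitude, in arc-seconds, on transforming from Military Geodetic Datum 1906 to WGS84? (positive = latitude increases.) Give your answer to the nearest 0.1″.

sin φ = 0.310743, cos φ = 0.950494, sin λ = 0.943720, cos λ = -0.330745.
North component: ΔN = −sin φ cos λ·ΔX − sin φ sin λ·ΔY + cos φ·ΔZ = −(0.310743)(-0.330745)(-61) − (0.310743)(0.943720)(-566) + (0.950494)(342) = 484.78 m.
1° of latitude spans 111100 m, so Δφ = 484.78 / 111100 × 3600 = 15.708″.

Δφ = 15.7″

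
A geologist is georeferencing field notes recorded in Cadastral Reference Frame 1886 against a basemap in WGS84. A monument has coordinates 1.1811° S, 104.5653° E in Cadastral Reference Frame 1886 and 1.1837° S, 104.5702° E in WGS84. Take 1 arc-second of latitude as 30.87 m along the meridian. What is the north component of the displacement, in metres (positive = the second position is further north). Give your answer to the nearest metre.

Δφ = -1.1837° − -1.1811° = -0.0026°; Δλ = 104.5702° − 104.5653° = +0.0049°.
1° of latitude = 3600 × 30.87 = 111132 m.
ΔN = Δφ × 111132 = -288.9 m; ΔE = Δλ × 111132 × cos(-1.1811°) = +0.0049 × 111132 × 0.999788 = 544.4 m.

ΔN = -289 m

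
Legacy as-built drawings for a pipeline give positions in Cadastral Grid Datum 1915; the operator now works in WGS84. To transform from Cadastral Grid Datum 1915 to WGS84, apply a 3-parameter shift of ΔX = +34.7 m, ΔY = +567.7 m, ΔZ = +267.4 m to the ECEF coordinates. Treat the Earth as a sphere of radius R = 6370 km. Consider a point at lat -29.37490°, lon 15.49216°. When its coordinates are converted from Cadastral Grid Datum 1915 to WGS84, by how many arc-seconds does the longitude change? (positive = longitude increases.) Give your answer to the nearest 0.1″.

Δλ = 20.0″

sin φ = -0.490522, cos φ = 0.871429, sin λ = 0.267107, cos λ = 0.963667.
East component: ΔE = −sin λ·ΔX + cos λ·ΔY = −(0.267107)(34.7) + (0.963667)(567.7) = 537.81 m.
1° of latitude spans πR/180 = 111177 m; at latitude φ, 1° of longitude spans that × cos φ = 96883.3 m, so Δλ = 537.81 / 96883.3 × 3600 = 19.984″.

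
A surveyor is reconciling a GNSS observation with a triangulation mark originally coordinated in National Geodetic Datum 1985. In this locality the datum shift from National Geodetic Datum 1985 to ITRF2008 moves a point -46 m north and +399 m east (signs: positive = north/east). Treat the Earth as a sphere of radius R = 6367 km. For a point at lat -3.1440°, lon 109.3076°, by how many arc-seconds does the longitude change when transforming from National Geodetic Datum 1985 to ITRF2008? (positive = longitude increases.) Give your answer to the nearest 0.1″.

At latitude -3.1440°, cos φ = 0.998495.
One radian of longitude at latitude φ spans R cos φ, so Δλ = ΔE / (R cos φ) = 399.0 / (6367000 × 0.998495) = 6.2761e-05 rad = 12.945″.

Δλ = 12.9″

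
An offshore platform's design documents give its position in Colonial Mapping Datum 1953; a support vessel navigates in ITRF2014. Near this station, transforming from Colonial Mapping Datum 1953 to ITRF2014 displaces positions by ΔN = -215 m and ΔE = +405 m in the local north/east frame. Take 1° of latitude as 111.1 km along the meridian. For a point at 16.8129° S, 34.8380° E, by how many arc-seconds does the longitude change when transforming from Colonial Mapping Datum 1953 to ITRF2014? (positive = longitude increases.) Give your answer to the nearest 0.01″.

Δλ = 13.71″

At latitude -16.8129°, cos φ = 0.957254.
1° of longitude at this latitude = 111.1 × cos φ = 106.35 km, so Δλ = 405.0 / 106351.0 = 0.0038081° = 13.709″.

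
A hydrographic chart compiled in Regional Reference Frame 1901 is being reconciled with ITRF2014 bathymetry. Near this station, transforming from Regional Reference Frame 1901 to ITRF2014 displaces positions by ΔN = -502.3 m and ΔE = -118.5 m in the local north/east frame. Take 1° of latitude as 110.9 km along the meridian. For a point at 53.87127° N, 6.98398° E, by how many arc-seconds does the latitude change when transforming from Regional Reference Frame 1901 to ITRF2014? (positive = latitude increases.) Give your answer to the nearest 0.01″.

Δφ = -16.31″

1° of latitude = 110.9 km, so Δφ = -502.3 / 110900 = -0.0045293° = -16.306″.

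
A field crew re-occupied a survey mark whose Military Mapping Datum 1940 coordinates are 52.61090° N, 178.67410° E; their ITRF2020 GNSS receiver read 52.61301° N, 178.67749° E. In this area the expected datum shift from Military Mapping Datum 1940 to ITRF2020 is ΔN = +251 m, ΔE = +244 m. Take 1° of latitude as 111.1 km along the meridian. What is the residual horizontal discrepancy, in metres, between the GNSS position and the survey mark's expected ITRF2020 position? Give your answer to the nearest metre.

Observed coordinate differences: Δφ = +0.00211°, Δλ = +0.00339°.
Converting to metres (1° lat = 111100 m, cos φ = 0.607225): observed ΔN = 234.4 m, observed ΔE = 228.7 m.
Subtracting the expected shift leaves a residual of 234.4 − (251) = -16.6 m north and 228.7 − (244) = -15.3 m east.
Residual distance = √((-16.6)² + (-15.3)²) = 22.6 m.

23 m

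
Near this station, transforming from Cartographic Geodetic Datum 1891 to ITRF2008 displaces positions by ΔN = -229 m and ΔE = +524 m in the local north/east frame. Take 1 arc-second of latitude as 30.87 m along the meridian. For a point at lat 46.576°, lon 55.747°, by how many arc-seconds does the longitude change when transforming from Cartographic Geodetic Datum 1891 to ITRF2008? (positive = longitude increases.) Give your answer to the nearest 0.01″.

Δλ = 24.69″

At latitude 46.576°, cos φ = 0.687392.
1″ of longitude at this latitude = 30.87 × cos φ = 21.2198 m, so Δλ = 524.0 / 21.2198 = 24.694″.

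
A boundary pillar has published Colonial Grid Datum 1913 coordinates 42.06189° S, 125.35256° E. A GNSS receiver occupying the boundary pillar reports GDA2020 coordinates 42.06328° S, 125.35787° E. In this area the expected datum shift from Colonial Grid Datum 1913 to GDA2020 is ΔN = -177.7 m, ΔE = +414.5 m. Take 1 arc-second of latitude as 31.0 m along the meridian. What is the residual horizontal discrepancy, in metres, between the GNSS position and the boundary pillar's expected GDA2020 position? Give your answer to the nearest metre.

Observed coordinate differences: Δφ = -0.00139°, Δλ = +0.00531°.
Converting to metres (1° lat = 111600 m, cos φ = 0.742422): observed ΔN = -155.1 m, observed ΔE = 440.0 m.
Subtracting the expected shift leaves a residual of -155.1 − (-177.7) = 22.6 m north and 440.0 − (414.5) = 25.5 m east.
Residual distance = √(22.6² + 25.5²) = 34.0 m.

34 m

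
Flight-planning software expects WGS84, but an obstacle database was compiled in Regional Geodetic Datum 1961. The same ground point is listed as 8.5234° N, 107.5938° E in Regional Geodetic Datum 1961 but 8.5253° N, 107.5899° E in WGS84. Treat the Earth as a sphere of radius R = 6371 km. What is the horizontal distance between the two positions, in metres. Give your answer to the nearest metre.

Δφ = 8.5253° − 8.5234° = +0.0019°; Δλ = 107.5899° − 107.5938° = -0.0039°.
1° along a meridian = πR/180 = 111195 m.
ΔN = Δφ × 111195 = 211.3 m; ΔE = Δλ × 111195 × cos(8.5234°) = -0.0039 × 111195 × 0.988955 = -428.9 m.
Distance = √(ΔE² + ΔN²) = √((-428.9)² + 211.3²) = 478.1 m.

478 m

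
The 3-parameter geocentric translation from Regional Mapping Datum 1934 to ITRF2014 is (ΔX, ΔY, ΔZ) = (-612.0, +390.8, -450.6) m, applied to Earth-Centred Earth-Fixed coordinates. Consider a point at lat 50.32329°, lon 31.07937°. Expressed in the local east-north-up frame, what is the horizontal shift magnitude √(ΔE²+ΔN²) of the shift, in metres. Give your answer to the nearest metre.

The local east axis at (φ, λ) is (−sin λ, cos λ, 0), so ΔE = −sin(31.07937°)·(-612.0) + cos(31.07937°)·390.8 = 650.63 m.
The local north axis is (−sin φ cos λ, −sin φ sin λ, cos φ), giving ΔN = 403.416 − 155.272 − 287.688 = -39.54 m.
Horizontal magnitude = √(ΔE² + ΔN²) = √(650.63² + (-39.54)²) = 651.83 m.

652 m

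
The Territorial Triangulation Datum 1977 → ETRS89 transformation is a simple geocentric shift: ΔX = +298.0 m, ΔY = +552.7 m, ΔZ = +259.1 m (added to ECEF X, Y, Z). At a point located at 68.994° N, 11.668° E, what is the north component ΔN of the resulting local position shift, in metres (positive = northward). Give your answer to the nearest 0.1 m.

ΔN = -283.9 m

At φ = 68.994°, λ = 11.668°: sin φ = 0.933543, cos φ = 0.358466, sin λ = 0.202240, cos λ = 0.979336.
ΔN = −sin φ cos λ·ΔX − sin φ sin λ·ΔY + cos φ·ΔZ = −(0.933543)(0.979336)(298.0) − (0.933543)(0.202240)(552.7) + (0.358466)(259.1) = -283.92 m.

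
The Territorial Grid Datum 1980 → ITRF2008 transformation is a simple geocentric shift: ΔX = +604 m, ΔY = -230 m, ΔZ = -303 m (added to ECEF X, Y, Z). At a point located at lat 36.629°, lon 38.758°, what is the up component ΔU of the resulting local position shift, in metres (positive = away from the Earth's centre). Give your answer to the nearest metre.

At φ = 36.629°, λ = 38.758°: sin φ = 0.596631, cos φ = 0.802516, sin λ = 0.626032, cos λ = 0.779797.
ΔU = cos φ cos λ·ΔX + cos φ sin λ·ΔY + sin φ·ΔZ = (0.802516)(0.779797)(604) + (0.802516)(0.626032)(-230) + (0.596631)(-303) = 81.65 m.

ΔU = 82 m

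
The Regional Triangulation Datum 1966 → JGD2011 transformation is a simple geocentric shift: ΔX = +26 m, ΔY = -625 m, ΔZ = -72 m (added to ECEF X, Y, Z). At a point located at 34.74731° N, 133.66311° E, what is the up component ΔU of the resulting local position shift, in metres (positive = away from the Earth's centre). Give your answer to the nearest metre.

The local up (radial) axis is (cos φ cos λ, cos φ sin λ, sin φ), giving ΔU = -14.750 − 371.505 − 41.037 = -427.29 m.

ΔU = -427 m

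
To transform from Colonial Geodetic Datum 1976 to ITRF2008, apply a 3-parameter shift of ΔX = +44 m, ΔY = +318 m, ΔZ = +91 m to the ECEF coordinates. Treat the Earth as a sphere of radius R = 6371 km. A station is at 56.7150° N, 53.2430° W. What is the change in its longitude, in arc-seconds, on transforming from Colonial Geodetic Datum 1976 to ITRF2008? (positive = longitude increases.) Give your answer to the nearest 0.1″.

Δλ = 13.3″

sin φ = 0.835951, cos φ = 0.548804, sin λ = -0.801181, cos λ = 0.598422.
East component: ΔE = −sin λ·ΔX + cos λ·ΔY = −(-0.801181)(44) + (0.598422)(318) = 225.55 m.
1° of latitude spans πR/180 = 111195 m; at latitude φ, 1° of longitude spans that × cos φ = 61024.2 m, so Δλ = 225.55 / 61024.2 × 3600 = 13.306″.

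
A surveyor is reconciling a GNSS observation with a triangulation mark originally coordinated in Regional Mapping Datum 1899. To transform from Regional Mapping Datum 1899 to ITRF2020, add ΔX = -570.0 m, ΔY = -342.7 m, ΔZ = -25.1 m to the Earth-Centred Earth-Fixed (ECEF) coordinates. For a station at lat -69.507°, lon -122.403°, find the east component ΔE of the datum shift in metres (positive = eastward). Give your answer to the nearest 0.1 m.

At φ = -69.507°, λ = -122.403°: sin φ = -0.936715, cos φ = 0.350093, sin λ = -0.844300, cos λ = -0.535871.
ΔE = −sin λ·ΔX + cos λ·ΔY = −(-0.844300)·(-570.0) + (-0.535871)·(-342.7) = -297.61 m.

ΔE = -297.6 m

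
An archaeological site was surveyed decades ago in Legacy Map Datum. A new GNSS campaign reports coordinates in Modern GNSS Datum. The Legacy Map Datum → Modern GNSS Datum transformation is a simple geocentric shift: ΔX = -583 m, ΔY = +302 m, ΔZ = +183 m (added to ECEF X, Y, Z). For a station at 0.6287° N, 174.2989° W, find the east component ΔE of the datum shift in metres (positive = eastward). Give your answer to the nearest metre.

At φ = 0.6287°, λ = -174.2989°: sin φ = 0.010973, cos φ = 0.999940, sin λ = -0.099339, cos λ = -0.995054.
ΔE = −sin λ·ΔX + cos λ·ΔY = −(-0.099339)·(-583) + (-0.995054)·(302) = -358.42 m.

ΔE = -358 m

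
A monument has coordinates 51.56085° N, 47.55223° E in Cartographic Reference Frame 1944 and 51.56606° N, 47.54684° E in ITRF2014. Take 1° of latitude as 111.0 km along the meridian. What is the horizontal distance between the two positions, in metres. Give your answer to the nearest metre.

688 m

Δφ = 51.56606° − 51.56085° = +0.00521°; Δλ = 47.54684° − 47.55223° = -0.00539°.
ΔN = Δφ × 111000 = 578.3 m; ΔE = Δλ × 111000 × cos(51.56085°) = -0.00539 × 111000 × 0.621683 = -371.9 m.
Distance = √(ΔE² + ΔN²) = √((-371.9)² + 578.3²) = 687.6 m.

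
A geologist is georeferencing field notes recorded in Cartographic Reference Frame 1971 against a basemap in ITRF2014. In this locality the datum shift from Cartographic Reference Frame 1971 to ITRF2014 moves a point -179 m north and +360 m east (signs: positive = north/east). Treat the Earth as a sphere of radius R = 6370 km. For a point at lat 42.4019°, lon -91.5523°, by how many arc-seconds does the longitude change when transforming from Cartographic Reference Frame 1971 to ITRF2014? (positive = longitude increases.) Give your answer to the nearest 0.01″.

At latitude 42.4019°, cos φ = 0.738433.
One radian of longitude at latitude φ spans R cos φ, so Δλ = ΔE / (R cos φ) = 360.0 / (6370000 × 0.738433) = 7.6534e-05 rad = 15.786″.

Δλ = 15.79″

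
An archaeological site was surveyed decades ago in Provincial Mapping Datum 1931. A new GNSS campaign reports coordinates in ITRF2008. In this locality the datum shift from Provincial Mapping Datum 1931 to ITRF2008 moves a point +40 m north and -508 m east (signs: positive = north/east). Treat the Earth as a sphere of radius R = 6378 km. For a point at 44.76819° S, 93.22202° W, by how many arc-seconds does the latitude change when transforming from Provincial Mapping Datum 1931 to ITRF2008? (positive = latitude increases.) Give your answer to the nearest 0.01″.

Δφ = 1.29″

On a sphere of radius R, 1 rad of latitude = R, so Δφ = ΔN / R = 40.0 / 6378000 = 6.2716e-06 rad = 1.294″.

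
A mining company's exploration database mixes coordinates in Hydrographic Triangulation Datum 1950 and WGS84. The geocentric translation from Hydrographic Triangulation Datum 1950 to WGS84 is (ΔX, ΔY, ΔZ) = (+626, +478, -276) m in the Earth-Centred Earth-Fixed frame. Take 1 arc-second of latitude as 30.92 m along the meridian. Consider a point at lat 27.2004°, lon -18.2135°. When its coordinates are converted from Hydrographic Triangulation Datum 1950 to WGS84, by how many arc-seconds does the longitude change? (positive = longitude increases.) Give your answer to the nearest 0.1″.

Δλ = 23.6″

sin φ = 0.457104, cos φ = 0.889413, sin λ = -0.312559, cos λ = 0.949898.
East component: ΔE = −sin λ·ΔX + cos λ·ΔY = −(-0.312559)(626) + (0.949898)(478) = 649.71 m.
1° of latitude spans 3600 × 30.92 = 111312 m; at latitude φ, 1° of longitude spans that × cos φ = 99002.4 m, so Δλ = 649.71 / 99002.4 × 3600 = 23.625″.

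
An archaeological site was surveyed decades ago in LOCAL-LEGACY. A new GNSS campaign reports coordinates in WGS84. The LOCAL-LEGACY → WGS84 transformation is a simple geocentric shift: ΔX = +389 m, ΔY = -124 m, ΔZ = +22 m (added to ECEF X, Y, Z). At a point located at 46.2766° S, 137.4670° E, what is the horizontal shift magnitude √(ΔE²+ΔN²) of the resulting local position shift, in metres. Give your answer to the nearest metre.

The local east axis at (φ, λ) is (−sin λ, cos λ, 0), so ΔE = −sin(137.4670°)·389 + cos(137.4670°)·(-124) = -171.60 m.
The local north axis is (−sin φ cos λ, −sin φ sin λ, cos φ), giving ΔN = -207.157 − 60.580 + 15.206 = -252.53 m.
Horizontal magnitude = √(ΔE² + ΔN²) = √((-171.60)² + (-252.53)²) = 305.31 m.

305 m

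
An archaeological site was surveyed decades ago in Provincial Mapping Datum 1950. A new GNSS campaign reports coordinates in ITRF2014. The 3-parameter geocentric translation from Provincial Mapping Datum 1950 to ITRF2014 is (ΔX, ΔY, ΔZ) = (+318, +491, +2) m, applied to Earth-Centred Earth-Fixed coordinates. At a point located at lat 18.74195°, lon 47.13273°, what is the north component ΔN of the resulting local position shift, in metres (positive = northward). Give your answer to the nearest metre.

ΔN = -183 m

The local north axis is (−sin φ cos λ, −sin φ sin λ, cos φ), giving ΔN = -69.510 − 115.628 + 1.894 = -183.24 m.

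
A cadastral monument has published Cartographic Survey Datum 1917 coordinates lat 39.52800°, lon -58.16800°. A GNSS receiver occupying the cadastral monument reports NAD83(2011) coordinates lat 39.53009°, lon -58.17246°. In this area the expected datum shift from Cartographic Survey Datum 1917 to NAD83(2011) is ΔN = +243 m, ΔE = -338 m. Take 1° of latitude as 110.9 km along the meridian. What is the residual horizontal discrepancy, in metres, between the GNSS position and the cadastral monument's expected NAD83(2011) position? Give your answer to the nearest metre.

45 m

Observed coordinate differences: Δφ = +0.00209°, Δλ = -0.00446°.
Converting to metres (1° lat = 110900 m, cos φ = 0.771314): observed ΔN = 231.8 m, observed ΔE = -381.5 m.
Subtracting the expected shift leaves a residual of 231.8 − (243) = -11.2 m north and -381.5 − (-338) = -43.5 m east.
Residual distance = √((-11.2)² + (-43.5)²) = 44.9 m.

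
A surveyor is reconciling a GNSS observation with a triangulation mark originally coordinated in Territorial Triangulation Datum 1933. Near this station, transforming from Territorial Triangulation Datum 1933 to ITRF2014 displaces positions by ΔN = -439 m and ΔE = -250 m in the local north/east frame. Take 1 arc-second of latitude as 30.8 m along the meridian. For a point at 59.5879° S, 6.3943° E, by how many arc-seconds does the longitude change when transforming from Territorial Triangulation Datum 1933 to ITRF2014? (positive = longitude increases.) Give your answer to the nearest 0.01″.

Δλ = -16.03″

At latitude -59.5879°, cos φ = 0.506216.
1″ of longitude at this latitude = 30.80 × cos φ = 15.5914 m, so Δλ = -250.0 / 15.5914 = -16.034″.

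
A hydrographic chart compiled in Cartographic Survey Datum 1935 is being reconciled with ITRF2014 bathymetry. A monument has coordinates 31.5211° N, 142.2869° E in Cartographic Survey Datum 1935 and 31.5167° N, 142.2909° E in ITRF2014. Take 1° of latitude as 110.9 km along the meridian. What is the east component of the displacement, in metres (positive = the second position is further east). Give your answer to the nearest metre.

Δφ = 31.5167° − 31.5211° = -0.0044°; Δλ = 142.2909° − 142.2869° = +0.0040°.
ΔN = Δφ × 110900 = -488.0 m; ΔE = Δλ × 110900 × cos(31.5211°) = +0.0040 × 110900 × 0.852448 = 378.1 m.

ΔE = 378 m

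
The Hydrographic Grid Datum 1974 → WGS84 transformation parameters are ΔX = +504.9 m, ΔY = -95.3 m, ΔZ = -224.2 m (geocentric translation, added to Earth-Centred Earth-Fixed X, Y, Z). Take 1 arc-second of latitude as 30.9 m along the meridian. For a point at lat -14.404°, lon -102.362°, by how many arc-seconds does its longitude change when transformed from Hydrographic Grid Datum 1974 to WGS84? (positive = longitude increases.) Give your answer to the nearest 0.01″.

Δλ = 17.16″

sin φ = -0.248758, cos φ = 0.968566, sin λ = -0.976814, cos λ = -0.214088.
East component: ΔE = −sin λ·ΔX + cos λ·ΔY = −(-0.976814)(504.9) + (-0.214088)(-95.3) = 513.60 m.
1° of latitude spans 3600 × 30.90 = 111240 m; at latitude φ, 1° of longitude spans that × cos φ = 107743.3 m, so Δλ = 513.60 / 107743.3 × 3600 = 17.161″.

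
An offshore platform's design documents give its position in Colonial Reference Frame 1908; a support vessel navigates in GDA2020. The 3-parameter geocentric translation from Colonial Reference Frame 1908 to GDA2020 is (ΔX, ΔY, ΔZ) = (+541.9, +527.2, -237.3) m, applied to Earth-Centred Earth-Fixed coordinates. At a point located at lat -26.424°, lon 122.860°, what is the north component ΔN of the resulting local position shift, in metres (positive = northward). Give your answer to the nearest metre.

At φ = -26.424°, λ = 122.860°: sin φ = -0.445010, cos φ = 0.895525, sin λ = 0.839999, cos λ = -0.542588.
ΔN = −sin φ cos λ·ΔX − sin φ sin λ·ΔY + cos φ·ΔZ = −(-0.445010)(-0.542588)(541.9) − (-0.445010)(0.839999)(527.2) + (0.895525)(-237.3) = -146.28 m.

ΔN = -146 m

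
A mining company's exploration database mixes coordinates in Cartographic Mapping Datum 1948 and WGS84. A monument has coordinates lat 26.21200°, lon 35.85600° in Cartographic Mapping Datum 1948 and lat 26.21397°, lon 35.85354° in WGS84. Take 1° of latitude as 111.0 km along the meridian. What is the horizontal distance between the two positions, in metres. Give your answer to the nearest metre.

328 m

Δφ = 26.21397° − 26.21200° = +0.00197°; Δλ = 35.85354° − 35.85600° = -0.00246°.
ΔN = Δφ × 111000 = 218.7 m; ΔE = Δλ × 111000 × cos(26.21200°) = -0.00246 × 111000 × 0.897166 = -245.0 m.
Distance = √(ΔE² + ΔN²) = √((-245.0)² + 218.7²) = 328.4 m.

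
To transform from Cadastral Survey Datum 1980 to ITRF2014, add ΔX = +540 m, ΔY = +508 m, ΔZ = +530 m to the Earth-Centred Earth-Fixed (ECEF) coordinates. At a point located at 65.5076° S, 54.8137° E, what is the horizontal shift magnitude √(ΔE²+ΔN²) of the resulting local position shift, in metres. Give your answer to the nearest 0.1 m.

893.2 m

The local east axis at (φ, λ) is (−sin λ, cos λ, 0), so ΔE = −sin(54.8137°)·540 + cos(54.8137°)·508 = -148.60 m.
The local north axis is (−sin φ cos λ, −sin φ sin λ, cos φ), giving ΔN = 283.168 + 377.820 + 219.723 = 880.71 m.
Horizontal magnitude = √(ΔE² + ΔN²) = √((-148.60)² + 880.71²) = 893.16 m.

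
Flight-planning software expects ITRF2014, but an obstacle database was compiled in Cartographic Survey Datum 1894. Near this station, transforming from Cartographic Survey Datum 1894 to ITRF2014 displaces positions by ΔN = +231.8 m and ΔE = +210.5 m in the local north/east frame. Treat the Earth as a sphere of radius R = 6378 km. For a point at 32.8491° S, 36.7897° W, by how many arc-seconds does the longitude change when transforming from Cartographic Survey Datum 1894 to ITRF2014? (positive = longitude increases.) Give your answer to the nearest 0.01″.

Δλ = 8.10″

At latitude -32.8491°, cos φ = 0.840102.
One radian of longitude at latitude φ spans R cos φ, so Δλ = ΔE / (R cos φ) = 210.5 / (6378000 × 0.840102) = 3.9286e-05 rad = 8.103″.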